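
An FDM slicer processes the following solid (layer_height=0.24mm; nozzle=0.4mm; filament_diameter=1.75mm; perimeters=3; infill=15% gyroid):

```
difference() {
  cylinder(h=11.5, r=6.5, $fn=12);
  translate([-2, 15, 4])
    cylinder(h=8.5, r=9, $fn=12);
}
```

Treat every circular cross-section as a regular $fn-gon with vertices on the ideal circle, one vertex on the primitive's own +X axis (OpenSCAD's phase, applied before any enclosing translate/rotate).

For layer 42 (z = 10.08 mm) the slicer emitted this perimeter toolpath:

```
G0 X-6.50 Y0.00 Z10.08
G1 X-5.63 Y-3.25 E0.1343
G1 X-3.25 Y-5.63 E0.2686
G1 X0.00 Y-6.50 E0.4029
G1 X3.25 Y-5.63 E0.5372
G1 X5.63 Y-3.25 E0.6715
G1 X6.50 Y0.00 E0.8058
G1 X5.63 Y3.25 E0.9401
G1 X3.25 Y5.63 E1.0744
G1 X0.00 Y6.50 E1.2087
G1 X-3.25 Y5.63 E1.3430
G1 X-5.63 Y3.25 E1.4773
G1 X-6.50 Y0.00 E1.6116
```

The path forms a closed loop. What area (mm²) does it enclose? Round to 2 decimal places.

Apply the shoelace formula to the sequence of (X, Y) vertices; enclosed area = 126.77 mm².

126.77 mm²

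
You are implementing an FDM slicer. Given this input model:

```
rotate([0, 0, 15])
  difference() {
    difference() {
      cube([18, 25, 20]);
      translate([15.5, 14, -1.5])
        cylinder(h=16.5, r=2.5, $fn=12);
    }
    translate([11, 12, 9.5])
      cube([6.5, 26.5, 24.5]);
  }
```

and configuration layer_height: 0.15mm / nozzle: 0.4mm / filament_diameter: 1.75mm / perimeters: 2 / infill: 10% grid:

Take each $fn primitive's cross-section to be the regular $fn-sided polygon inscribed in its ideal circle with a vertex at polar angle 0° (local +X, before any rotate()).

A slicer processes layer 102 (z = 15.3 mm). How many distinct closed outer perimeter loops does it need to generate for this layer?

At z = 15.3 mm: the cube is present — its section is the full 18×25 rectangle; the cylinder at (15.5, 14) is not intersected at this z (z outside [-1.5, 15]); Subtracting the remaining from the first: none of the subtracted shapes is present at this height, so the 18×25 cube is unchanged — 1 connected region; the cube at (11, 12) is present — its section is the full 6.5×26.5 rectangle; Taking the first minus the rest: starting from that combined region, the 6.5×26.5 cube at (11, 12) partially overlaps it — only the 84.50 mm² overlap (of its 172.25 mm²) is removed, clipping the outline — 1 connected region; (whole slice rotated 15° about Z — lengths, areas and connectivity unchanged). The result has 1 disconnected region.

1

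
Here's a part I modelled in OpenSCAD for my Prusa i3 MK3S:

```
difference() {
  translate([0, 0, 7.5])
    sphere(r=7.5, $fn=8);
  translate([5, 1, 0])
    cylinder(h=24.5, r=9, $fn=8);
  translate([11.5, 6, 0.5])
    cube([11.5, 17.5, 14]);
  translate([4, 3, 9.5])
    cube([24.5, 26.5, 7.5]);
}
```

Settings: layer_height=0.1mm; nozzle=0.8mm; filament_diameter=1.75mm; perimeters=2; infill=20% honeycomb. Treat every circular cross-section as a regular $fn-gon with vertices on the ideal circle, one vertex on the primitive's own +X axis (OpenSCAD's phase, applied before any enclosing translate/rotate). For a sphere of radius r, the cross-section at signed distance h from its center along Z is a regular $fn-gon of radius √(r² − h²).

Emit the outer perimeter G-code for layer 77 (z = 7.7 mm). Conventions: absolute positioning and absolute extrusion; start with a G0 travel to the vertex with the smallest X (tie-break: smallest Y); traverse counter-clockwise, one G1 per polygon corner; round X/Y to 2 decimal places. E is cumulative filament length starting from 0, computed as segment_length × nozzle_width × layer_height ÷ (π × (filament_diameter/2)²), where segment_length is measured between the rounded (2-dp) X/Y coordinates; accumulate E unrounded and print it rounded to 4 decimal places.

G0 X-7.50 Y0.00 Z7.70
G1 X-5.30 Y-5.30 E0.1909
G1 X0.00 Y-7.50 E0.3817
G1 X1.89 Y-6.71 E0.4499
G1 X-1.36 Y-5.36 E0.5669
G1 X-4.00 Y1.00 E0.7959
G1 X-1.58 Y6.84 E1.0062
G1 X-5.30 Y5.30 E1.1401
G1 X-7.50 Y0.00 E1.3310

At z = 7.7 mm: the sphere: section is a regular 8-gon, circumradius = √(r²−h²) = √(7.5²−0.2²) = 7.497; the r=9 cylinder at (5, 1) contributes a regular 8-gon of circumradius 9; the 11.5×17.5 cube at (11.5, 6) contributes its full rectangle; the cube at (4, 3) does not reach this height (z outside [9.5, 17]); Subtracting the remaining from the first: starting from the r=7.5 sphere, the r=9 cylinder at (5, 1) partially overlaps it — only the 112.28 mm² overlap (of its 229.10 mm²) is removed, clipping the outline; the 11.5×17.5 cube at (11.5, 6) misses the remaining region (no effect) — 1 connected region. The outline is a single polygon with 8 vertices. Extrusion per mm of travel: 0.8 × 0.1 / (π × 0.875²) = 0.033260. Accumulating E over each segment gives final E = 1.3310.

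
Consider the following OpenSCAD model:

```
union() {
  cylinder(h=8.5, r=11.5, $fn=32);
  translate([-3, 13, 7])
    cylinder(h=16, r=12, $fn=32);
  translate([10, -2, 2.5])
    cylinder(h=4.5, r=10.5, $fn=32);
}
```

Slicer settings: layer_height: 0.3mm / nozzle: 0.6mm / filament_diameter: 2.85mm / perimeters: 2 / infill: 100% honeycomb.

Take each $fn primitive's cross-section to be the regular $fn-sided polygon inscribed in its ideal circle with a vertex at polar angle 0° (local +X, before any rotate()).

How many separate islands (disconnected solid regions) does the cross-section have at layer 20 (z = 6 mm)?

At z = 6 mm: the cylinder: section is a regular 32-gon, circumradius r=11.5; the cylinder at (-3, 13) does not reach this height (z outside [7, 23]); the cylinder at (10, -2): section is a regular 32-gon, circumradius r=10.5; Combining (union): the regions partially overlap (shared area 162.01 mm²), so overlapping operands fuse into one piece — 1 connected region. Overall, the cross-section is a single solid region. Island count = 1.

1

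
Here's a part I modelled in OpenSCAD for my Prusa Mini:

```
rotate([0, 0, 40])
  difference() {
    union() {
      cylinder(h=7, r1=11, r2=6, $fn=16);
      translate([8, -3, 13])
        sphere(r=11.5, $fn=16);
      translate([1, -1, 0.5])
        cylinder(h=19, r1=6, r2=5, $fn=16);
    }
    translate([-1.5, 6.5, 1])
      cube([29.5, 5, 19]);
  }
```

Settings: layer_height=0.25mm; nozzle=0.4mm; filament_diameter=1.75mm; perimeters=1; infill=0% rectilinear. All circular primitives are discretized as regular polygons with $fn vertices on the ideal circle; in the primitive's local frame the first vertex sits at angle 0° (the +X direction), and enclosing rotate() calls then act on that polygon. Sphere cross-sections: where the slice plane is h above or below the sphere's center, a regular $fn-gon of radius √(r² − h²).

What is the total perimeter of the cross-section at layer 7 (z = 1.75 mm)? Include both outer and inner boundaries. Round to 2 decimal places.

64.19 mm

At z = 1.75 mm: the cone: at t=0.250 of its height the radius interpolates to r₁+(r₂−r₁)t = 9.750, giving a regular 16-gon of that circumradius (perimeter = 2·16·9.750·sin(180°/16) = 60.87 mm); the r=11.5 sphere at (8, -3) slices to a regular 16-gon of circumradius 2.385 (√(r²−h²) with h=11.25 from center) (perimeter = 2·16·2.385·sin(180°/16) = 14.89 mm); the cone at (1, -1) contributes a regular 16-gon of circumradius 5.934 (interpolated between r1=6 and r2=5 at t=0.066) (perimeter = 2·16·5.934·sin(180°/16) = 37.05 mm); Taking the union: the regions partially overlap (shared area 121.03 mm²), so the edge portions inside another operand are dropped and the merged outline is re-measured after clipping — boundary = 62.20 mm; the 29.5×5 cube at (-1.5, 6.5) contributes its full rectangle (perimeter 69.00 mm); Subtracting the remaining from the first: starting from the result so far, the 29.5×5 cube at (-1.5, 6.5) partially overlaps it — only the 20.03 mm² overlap (of its 147.50 mm²) is removed, clipping the outline — boundary = 64.19 mm; (whole slice rotated 40° about Z — lengths, areas and connectivity unchanged). Overall, the cross-section is a single solid region. Total boundary length (outer) = 64.19 mm.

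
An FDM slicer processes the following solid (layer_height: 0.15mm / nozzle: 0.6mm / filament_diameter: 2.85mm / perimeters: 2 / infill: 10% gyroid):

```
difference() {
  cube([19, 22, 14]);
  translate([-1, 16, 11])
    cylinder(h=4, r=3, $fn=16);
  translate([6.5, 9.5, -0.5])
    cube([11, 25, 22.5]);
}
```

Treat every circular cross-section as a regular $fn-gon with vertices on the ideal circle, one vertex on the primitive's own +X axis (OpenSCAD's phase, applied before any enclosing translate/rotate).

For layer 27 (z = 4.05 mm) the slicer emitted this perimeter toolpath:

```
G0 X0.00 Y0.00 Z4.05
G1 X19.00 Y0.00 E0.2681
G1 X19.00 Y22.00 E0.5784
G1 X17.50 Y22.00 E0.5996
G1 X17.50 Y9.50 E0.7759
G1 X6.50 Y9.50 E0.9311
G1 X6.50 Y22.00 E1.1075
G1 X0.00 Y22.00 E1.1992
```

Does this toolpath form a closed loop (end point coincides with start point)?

no

Start point (G0): (0.00, 0.00). End point (last G1): the path does not return to the start — open.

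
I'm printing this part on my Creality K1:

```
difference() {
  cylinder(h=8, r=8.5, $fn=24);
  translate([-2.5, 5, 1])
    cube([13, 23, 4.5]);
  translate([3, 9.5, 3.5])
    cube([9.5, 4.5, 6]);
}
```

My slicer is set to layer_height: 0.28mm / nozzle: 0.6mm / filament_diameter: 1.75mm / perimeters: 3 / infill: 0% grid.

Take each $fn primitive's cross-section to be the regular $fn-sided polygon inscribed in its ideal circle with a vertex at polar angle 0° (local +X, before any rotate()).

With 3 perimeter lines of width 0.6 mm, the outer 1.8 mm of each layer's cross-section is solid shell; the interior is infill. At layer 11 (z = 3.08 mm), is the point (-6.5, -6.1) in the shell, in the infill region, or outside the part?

At z = 3.08 mm: the r=8.5 cylinder gives a regular 24-gon of circumradius 8.5 (constant along its height); the 13×23 cube at (-2.5, 5) contributes its full rectangle; the cube at (3, 9.5) does not reach this height (z outside [3.5, 9.5]); Taking the first minus the rest: starting from the r=8.5 cylinder, the 13×23 cube at (-2.5, 5) partially overlaps it — only the 24.78 mm² overlap (of its 299.00 mm²) is removed, clipping the outline — 1 connected region. Overall, the cross-section is a single solid region. The nearest boundary edge runs (-6.01, -6.01)→(-7.36, -4.25); distance from the point to it = 0.44 mm. The point is not inside any of the regions above, so it lies outside the cross-section (0.44 mm from the nearest boundary).

outside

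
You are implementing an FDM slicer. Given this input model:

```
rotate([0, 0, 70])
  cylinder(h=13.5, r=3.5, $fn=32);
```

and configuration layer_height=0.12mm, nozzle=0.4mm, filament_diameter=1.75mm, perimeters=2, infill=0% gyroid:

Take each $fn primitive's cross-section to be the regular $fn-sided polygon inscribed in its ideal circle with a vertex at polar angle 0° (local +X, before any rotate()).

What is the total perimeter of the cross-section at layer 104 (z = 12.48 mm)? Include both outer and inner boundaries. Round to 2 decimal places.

At z = 12.48 mm: the r=3.5 cylinder gives a regular 32-gon of circumradius 3.5 (constant along its height) (perimeter = 2·32·3.500·sin(180°/32) = 21.96 mm); (rotated 70° about Z; rotation is an isometry so areas/perimeters/island counts are preserved). Overall, the cross-section is a single solid region. Total boundary length (outer) = 21.96 mm.

21.96 mm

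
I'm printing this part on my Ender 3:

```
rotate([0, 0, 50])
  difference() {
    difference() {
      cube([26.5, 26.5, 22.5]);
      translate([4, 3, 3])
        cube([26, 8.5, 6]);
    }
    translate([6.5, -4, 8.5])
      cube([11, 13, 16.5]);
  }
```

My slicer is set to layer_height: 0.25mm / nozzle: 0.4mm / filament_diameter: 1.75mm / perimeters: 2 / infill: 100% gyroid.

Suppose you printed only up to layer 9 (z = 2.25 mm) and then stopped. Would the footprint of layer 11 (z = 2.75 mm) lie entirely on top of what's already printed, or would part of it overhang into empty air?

entirely on top

Compare the two slices. At z = 2.25: the cube is present — its section is the full 26.5×26.5 rectangle (area 702.25 mm²); the cube at (4, 3) does not reach this height (z outside [3, 9]); Subtracting the remaining from the first: none of the subtracted shapes is present at this height, so the 26.5×26.5 cube is unchanged — area = 702.25 mm²; the cube at (6.5, -4) is absent (z outside [8.5, 25]); After the difference (first − rest): none of the subtracted shapes is present at this height, so the result so far is unchanged — area = 702.25 mm²; (rotated 50° about Z; rotation is an isometry so areas/perimeters/island counts are preserved). At z = 2.75: the cube is present — its section is the full 26.5×26.5 rectangle (area 702.25 mm²); the cube at (4, 3) is absent (z outside [3, 9]); Taking the first minus the rest: none of the subtracted shapes is present at this height, so the 26.5×26.5 cube is unchanged — area = 702.25 mm²; the cube at (6.5, -4) does not reach this height (z outside [8.5, 25]); After the difference (first − rest): none of the subtracted shapes is present at this height, so the result so far is unchanged — area = 702.25 mm²; (rotated 50° about Z; rotation is an isometry so areas/perimeters/island counts are preserved). Checking containment: the cross-section at z = 2.75 is a subset of the cross-section at z = 2.25.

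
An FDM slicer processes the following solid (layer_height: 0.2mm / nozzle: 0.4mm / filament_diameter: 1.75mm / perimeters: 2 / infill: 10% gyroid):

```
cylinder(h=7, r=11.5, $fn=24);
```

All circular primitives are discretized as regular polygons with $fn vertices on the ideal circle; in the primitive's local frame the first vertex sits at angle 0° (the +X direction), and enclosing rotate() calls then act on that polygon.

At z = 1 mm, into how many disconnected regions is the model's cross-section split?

At z = 1 mm: the cylinder: section is a regular 24-gon, circumradius r=11.5. The result has 1 disconnected region.

1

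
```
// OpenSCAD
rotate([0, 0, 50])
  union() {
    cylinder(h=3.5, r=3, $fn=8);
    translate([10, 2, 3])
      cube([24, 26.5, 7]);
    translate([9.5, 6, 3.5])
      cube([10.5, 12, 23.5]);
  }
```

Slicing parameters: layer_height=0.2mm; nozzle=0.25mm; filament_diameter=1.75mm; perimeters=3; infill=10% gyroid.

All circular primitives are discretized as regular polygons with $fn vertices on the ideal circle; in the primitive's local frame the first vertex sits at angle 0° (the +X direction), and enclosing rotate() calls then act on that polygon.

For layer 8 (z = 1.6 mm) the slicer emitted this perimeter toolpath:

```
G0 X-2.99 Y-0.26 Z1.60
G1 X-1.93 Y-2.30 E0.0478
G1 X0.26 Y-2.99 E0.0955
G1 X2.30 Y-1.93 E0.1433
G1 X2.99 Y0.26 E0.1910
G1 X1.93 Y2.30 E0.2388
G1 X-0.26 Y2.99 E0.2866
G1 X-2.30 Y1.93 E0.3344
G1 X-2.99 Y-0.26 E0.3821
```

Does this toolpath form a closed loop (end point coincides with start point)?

yes

Start point (G0): (-2.99, -0.26). End point (last G1): the path returns to the start — closed.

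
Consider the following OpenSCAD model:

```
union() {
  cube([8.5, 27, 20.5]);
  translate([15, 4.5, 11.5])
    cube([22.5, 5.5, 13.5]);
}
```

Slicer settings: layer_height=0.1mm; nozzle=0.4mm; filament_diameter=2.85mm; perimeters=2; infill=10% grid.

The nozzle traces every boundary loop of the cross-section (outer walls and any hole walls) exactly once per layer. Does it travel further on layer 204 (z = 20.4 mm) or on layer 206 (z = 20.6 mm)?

Layer 204 (z = 20.4): the cube (footprint 8.5×27) is included at this height (perimeter 71.00 mm); the 22.5×5.5 cube at (15, 4.5) contributes its full rectangle (perimeter 56.00 mm); Combining (union): the 2 present regions are separate (no shared area or edge), so areas and boundary lengths simply add and each stays a separate island — boundary = 127.00 mm. So its perimeter = 127.00 mm. Layer 206 (z = 20.6): the cube is absent (z outside [0, 20.5]); the cube at (15, 4.5) is present — its section is the full 22.5×5.5 rectangle (perimeter 56.00 mm); Combining (union): only the 22.5×5.5 cube at (15, 4.5) is present, so the union is just that shape — boundary = 56.00 mm. So its perimeter = 56.00 mm. Layer 204 is larger (127.00 vs 56.00 mm).

layer 204 (z = 20.4 mm)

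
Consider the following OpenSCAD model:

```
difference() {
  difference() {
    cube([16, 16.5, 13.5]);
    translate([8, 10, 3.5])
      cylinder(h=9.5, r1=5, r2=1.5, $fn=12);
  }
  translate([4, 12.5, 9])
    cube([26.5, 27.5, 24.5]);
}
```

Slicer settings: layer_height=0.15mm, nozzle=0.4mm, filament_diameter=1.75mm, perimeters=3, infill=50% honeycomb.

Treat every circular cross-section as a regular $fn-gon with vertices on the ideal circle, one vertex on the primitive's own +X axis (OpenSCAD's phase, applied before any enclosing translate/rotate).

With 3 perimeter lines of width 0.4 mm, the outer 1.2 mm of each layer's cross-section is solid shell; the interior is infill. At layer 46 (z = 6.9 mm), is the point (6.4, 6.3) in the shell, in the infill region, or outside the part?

At z = 6.9 mm: the cube (footprint 16×16.5) is included at this height; the cone at (8, 10) (r1=5→r2=1.5) has section circumradius 3.747 here — a regular 12-gon; Taking the first minus the rest: starting from the 16×16.5 cube, the cone at (8, 10) lies wholly inside it (removes its full 42.13 mm² and its 23.28 mm outline becomes a hole wall) — 1 connected region with 1 hole; the cube at (4, 12.5) is not intersected at this z (z outside [9, 33.5]); After the difference (first − rest): none of the subtracted shapes is present at this height, so that combined region is unchanged — 1 connected region with 1 hole. Overall, the cross-section is one region with 1 hole. The nearest boundary edge runs (6.13, 6.75)→(8.00, 6.25); distance from the point to it = 0.37 mm. The point is inside the cross-section, 0.37 mm from the nearest boundary — within the 1.2 mm shell band (3 × 0.4).

shell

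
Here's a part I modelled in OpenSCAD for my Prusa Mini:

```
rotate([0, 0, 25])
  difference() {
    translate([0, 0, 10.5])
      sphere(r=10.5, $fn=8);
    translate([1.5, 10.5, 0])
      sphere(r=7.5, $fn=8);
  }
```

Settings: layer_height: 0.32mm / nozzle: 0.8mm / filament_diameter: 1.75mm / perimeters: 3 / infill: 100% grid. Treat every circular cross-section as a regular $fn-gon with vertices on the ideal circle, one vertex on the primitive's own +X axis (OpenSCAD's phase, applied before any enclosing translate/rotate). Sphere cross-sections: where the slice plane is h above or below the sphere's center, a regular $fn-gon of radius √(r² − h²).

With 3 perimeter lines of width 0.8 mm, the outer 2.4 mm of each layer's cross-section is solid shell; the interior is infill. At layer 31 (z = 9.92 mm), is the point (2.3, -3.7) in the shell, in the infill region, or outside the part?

At z = 9.92 mm: the r=10.5 sphere slices to a regular 8-gon of circumradius 10.484 (√(r²−h²) with h=0.58 from center); the sphere at (1.5, 10.5) is absent (|z−center|=9.920 > r=7.5); After the difference (first − rest): none of the subtracted shapes is present at this height, so the r=10.5 sphere is unchanged — 1 connected region; (rotated 25° about Z; rotation is an isometry so areas/perimeters/island counts are preserved). Overall, the cross-section is a single solid region. Undo the 25° rotation: the query point maps to (0.521, -4.325) in the un-rotated model frame. The nearest boundary edge runs (-0.00, -10.48)→(7.41, -7.41); distance from the point to it = 5.49 mm. The point is inside the cross-section and 5.49 mm from the nearest boundary — more than the 2.4 mm shell width (3 × 0.8), so it's in the infill interior.

infill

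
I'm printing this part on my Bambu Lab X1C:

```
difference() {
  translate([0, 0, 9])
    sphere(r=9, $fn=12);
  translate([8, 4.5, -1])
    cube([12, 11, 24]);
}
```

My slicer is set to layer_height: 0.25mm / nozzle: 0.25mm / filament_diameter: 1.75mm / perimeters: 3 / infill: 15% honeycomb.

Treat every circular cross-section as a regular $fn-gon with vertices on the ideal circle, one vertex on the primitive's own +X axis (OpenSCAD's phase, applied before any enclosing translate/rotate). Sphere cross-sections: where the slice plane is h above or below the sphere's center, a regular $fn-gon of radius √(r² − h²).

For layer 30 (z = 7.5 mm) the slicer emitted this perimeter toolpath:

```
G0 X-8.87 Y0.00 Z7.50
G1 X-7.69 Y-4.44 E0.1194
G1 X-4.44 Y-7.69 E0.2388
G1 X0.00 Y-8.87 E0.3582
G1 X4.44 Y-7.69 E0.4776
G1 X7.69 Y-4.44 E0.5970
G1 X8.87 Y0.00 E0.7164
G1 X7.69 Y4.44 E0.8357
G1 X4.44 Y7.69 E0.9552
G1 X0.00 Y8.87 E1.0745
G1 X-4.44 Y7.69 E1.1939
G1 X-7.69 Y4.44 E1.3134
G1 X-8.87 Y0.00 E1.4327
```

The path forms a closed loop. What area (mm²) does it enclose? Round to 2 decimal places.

Apply the shoelace formula to the sequence of (X, Y) vertices; enclosed area = 236.38 mm².

236.38 mm²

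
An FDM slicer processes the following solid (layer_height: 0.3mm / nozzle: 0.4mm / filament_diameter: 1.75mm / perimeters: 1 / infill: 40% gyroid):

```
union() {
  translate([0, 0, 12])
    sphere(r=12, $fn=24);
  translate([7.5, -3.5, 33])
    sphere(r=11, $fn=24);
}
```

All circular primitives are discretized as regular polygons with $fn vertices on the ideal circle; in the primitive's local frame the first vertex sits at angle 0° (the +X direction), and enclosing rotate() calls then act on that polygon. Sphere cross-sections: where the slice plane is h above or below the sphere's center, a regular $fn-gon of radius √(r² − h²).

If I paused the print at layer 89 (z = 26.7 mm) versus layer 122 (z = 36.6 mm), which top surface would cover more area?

layer 122 (z = 36.6 mm)

Layer 89 (z = 26.7): the sphere is not intersected at this z (|z−center|=14.700 > r=12); the r=11 sphere at (7.5, -3.5) slices to a regular 24-gon of circumradius 9.017 (√(r²−h²) with h=6.3 from center) (area = (24/2)·9.017²·sin(360°/24) = 252.53 mm²); Combining (union): only the r=11 sphere at (7.5, -3.5) is present, so the union is just that shape — area = 252.53 mm². So its area = 252.53 mm². Layer 122 (z = 36.6): the sphere is absent (|z−center|=24.600 > r=12); the r=11 sphere at (7.5, -3.5) contributes a regular 24-gon of circumradius √(11²−3.6²) = 10.394 (area = (24/2)·10.394²·sin(360°/24) = 335.55 mm²); Taking the union: only the r=11 sphere at (7.5, -3.5) is present, so the union is just that shape — area = 335.55 mm². So its area = 335.55 mm². Layer 122 is larger (335.55 vs 252.53 mm²).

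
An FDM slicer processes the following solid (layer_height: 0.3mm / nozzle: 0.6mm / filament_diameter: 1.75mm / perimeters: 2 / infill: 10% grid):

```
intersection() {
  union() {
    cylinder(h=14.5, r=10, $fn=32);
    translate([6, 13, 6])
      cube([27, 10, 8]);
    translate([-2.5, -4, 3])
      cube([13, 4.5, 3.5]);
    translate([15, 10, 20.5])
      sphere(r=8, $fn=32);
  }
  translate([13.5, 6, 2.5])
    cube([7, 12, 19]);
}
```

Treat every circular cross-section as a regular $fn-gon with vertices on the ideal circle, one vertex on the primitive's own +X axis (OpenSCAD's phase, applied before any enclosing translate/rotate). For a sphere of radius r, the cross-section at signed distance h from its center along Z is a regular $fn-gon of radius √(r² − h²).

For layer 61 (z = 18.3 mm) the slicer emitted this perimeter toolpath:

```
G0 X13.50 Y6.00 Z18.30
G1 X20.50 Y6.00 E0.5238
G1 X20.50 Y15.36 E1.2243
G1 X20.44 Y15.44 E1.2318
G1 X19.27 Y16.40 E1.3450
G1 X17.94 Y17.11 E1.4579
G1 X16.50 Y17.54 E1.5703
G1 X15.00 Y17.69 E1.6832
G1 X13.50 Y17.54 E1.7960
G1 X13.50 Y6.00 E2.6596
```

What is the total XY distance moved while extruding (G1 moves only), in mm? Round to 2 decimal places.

Sum the Euclidean lengths of each G1 segment: total = 35.54 mm.

35.54 mm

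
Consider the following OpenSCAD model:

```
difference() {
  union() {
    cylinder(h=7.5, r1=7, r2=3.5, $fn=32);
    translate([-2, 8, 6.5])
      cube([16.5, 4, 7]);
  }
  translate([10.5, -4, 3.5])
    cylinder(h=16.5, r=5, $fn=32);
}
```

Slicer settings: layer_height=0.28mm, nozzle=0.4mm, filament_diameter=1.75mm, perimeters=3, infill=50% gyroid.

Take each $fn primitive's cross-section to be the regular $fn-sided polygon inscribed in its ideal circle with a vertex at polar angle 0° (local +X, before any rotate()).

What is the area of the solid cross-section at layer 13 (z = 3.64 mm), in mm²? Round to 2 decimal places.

At z = 3.64 mm: the cone (r1=7→r2=3.5) has section circumradius 5.301 here — a regular 32-gon (area = (32/2)·5.301²·sin(360°/32) = 87.73 mm²); the cube at (-2, 8) is absent (z outside [6.5, 13.5]); Taking the union: only the cone is present, so the union is just that shape — area = 87.73 mm²; the r=5 cylinder at (10.5, -4) contributes a regular 32-gon of circumradius 5 (area = (32/2)·5.000²·sin(360°/32) = 78.04 mm²); After the difference (first − rest): starting from the result so far (87.73 mm²), the r=5 cylinder at (10.5, -4) misses the remaining region (no effect) — area = 87.73 mm². Overall, the cross-section is a single solid region. Net area = 87.73 mm².

87.73 mm²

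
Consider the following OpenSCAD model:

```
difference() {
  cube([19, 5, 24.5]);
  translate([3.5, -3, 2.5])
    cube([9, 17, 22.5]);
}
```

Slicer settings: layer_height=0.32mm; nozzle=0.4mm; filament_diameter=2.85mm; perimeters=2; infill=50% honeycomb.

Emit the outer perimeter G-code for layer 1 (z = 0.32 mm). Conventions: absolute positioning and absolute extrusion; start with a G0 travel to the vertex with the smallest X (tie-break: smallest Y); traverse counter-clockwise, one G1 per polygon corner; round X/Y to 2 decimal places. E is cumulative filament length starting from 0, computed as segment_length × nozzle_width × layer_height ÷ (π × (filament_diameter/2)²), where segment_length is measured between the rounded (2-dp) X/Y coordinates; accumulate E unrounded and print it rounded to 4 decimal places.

At z = 0.32 mm: the cube (footprint 19×5) is included at this height; the cube at (3.5, -3) is absent (z outside [2.5, 25]); Subtracting the remaining from the first: none of the subtracted shapes is present at this height, so the 19×5 cube is unchanged — 1 connected region. The outline is a single polygon with 4 vertices. Extrusion per mm of travel: 0.4 × 0.32 / (π × 1.425²) = 0.020065. Accumulating E over each segment gives final E = 0.9631.

G0 X0.00 Y0.00 Z0.32
G1 X19.00 Y0.00 E0.3812
G1 X19.00 Y5.00 E0.4816
G1 X0.00 Y5.00 E0.8628
G1 X0.00 Y0.00 E0.9631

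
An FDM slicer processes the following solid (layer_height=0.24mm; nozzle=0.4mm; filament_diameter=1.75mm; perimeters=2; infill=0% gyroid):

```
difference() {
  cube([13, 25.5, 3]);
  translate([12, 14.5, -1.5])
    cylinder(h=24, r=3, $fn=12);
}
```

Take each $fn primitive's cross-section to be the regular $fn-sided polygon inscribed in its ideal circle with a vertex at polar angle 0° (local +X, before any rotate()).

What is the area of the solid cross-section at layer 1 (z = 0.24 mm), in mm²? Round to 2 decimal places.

At z = 0.24 mm: the cube (footprint 13×25.5) is included at this height (area 331.50 mm²); the cylinder at (12, 14.5): section is a regular 12-gon, circumradius r=3 (area = (12/2)·3.000²·sin(360°/12) = 27.00 mm²); Taking the first minus the rest: starting from the 13×25.5 cube (331.50 mm²), the r=3 cylinder at (12, 14.5) partially overlaps it — only the 19.23 mm² overlap (of its 27.00 mm²) is removed, clipping the outline — area = 312.27 mm². Overall, the cross-section is a single solid region. Net area = 312.27 mm².

312.27 mm²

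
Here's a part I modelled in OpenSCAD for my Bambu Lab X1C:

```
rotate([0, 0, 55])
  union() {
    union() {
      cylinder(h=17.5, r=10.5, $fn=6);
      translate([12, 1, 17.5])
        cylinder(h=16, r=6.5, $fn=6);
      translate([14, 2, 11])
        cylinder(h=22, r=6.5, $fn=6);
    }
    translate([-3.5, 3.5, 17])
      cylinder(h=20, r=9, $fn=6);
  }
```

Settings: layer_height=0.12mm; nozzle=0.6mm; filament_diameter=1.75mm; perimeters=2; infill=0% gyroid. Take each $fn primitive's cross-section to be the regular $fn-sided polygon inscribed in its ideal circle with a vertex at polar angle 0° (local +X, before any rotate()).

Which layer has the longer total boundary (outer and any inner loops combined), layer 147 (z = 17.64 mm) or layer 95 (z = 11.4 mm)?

Layer 147 (z = 17.64): the cylinder is not intersected at this z (z outside [0, 17.5]); the r=6.5 cylinder at (12, 1) gives a regular 6-gon of circumradius 6.5 (constant along its height) (perimeter = 2·6·6.500·sin(180°/6) = 39.00 mm); the r=6.5 cylinder at (14, 2) contributes a regular 6-gon of circumradius 6.5 (perimeter = 2·6·6.500·sin(180°/6) = 39.00 mm); Taking the union: the regions partially overlap (shared area 82.17 mm²), so the edge portions inside another operand are dropped and the merged outline is re-measured after clipping — boundary = 44.15 mm; the cylinder at (-3.5, 3.5): section is a regular 6-gon, circumradius r=9 (perimeter = 2·6·9.000·sin(180°/6) = 54.00 mm); Taking the union: the 2 present regions are separate (no shared area or edge), so areas and boundary lengths simply add and each stays a separate island — boundary = 98.15 mm; (whole slice rotated 55° about Z — lengths, areas and connectivity unchanged). So its perimeter = 98.15 mm. Layer 95 (z = 11.4): the cylinder: section is a regular 6-gon, circumradius r=10.5 (perimeter = 2·6·10.500·sin(180°/6) = 63.00 mm); the cylinder at (12, 1) does not reach this height (z outside [17.5, 33.5]); the cylinder at (14, 2): section is a regular 6-gon, circumradius r=6.5 (perimeter = 2·6·6.500·sin(180°/6) = 39.00 mm); Combining (union): the regions partially overlap (shared area 6.64 mm²), so the edge portions inside another operand are dropped and the merged outline is re-measured after clipping — boundary = 90.00 mm; the cylinder at (-3.5, 3.5) is absent (z outside [17, 37]); Merging all regions: only that combined region is present, so the union is just that shape — boundary = 90.00 mm; (rotated 55° about Z; rotation is an isometry so areas/perimeters/island counts are preserved). So its perimeter = 90.00 mm. Layer 147 is larger (98.15 vs 90.00 mm).

layer 147 (z = 17.64 mm)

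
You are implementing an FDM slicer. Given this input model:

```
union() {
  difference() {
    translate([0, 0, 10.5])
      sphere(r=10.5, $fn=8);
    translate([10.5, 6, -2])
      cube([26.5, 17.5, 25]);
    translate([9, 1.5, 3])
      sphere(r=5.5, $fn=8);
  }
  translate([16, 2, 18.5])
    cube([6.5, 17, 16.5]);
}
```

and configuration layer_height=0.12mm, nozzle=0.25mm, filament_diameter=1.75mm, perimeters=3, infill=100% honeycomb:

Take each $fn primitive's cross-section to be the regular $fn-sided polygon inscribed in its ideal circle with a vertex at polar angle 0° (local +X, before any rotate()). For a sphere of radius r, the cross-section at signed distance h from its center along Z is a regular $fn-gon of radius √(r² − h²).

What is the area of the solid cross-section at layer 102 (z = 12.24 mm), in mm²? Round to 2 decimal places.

303.27 mm²

At z = 12.24 mm: the r=10.5 sphere slices to a regular 8-gon of circumradius 10.355 (√(r²−h²) with h=1.74 from center) (area = (8/2)·10.355²·sin(360°/8) = 303.27 mm²); the cube at (10.5, 6) (footprint 26.5×17.5) is included at this height (area 463.75 mm²); the sphere at (9, 1.5) does not reach this height (|z−center|=9.240 > r=5.5); Subtracting the remaining from the first: starting from the r=10.5 sphere (303.27 mm²), the 26.5×17.5 cube at (10.5, 6) misses the remaining region (no effect) — area = 303.27 mm²; the cube at (16, 2) does not reach this height (z outside [18.5, 35]); Merging all regions: only the result so far is present, so the union is just that shape — area = 303.27 mm². Overall, the cross-section is a single solid region. Net area = 303.27 mm².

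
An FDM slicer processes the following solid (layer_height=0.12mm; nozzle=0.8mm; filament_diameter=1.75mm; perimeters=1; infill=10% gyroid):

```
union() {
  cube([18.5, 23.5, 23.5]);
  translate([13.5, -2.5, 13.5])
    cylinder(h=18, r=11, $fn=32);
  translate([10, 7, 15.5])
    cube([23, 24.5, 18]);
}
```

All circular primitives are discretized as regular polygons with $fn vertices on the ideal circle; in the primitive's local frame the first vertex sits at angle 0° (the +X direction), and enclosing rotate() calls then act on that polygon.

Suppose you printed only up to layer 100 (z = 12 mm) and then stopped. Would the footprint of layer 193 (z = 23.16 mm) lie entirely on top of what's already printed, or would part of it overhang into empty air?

part overhangs

Compare the two slices. At z = 12: the 18.5×23.5 cube contributes its full rectangle (area 434.75 mm²); the cylinder at (13.5, -2.5) does not reach this height (z outside [13.5, 31.5]); the cube at (10, 7) does not reach this height (z outside [15.5, 33.5]); Taking the union: only the 18.5×23.5 cube is present, so the union is just that shape — area = 434.75 mm². At z = 23.16: the cube (footprint 18.5×23.5) is included at this height (area 434.75 mm²); the r=11 cylinder at (13.5, -2.5) gives a regular 32-gon of circumradius 11 (constant along its height) (area = (32/2)·11.000²·sin(360°/32) = 377.69 mm²); the cube at (10, 7) is present — its section is the full 23×24.5 rectangle (area 563.50 mm²); Merging all regions: the regions partially overlap — summed areas 1375.94 mm² minus the doubly-counted overlap 247.91 mm² gives 1128.03 mm² — area = 1128.03 mm². Checking containment: at z = 23.16 the cross-section extends beyond the z = 12 cross-section by about 693.28 mm².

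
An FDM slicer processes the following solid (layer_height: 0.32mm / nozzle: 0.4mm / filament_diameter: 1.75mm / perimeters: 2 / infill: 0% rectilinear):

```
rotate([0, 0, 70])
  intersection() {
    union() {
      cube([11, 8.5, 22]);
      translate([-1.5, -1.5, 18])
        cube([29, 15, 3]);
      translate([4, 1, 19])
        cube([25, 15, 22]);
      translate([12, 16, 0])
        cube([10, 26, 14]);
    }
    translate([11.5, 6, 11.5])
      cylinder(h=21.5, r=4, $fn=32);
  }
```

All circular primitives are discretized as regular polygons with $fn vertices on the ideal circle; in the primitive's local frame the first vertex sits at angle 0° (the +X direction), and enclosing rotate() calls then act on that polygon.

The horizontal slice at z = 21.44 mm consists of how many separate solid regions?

At z = 21.44 mm: the 11×8.5 cube contributes its full rectangle; the cube at (-1.5, -1.5) is not intersected at this z (z outside [18, 21]); the 25×15 cube at (4, 1) contributes its full rectangle; the cube at (12, 16) is not intersected at this z (z outside [0, 14]); Merging all regions: the regions partially overlap (shared area 52.50 mm²), so overlapping operands fuse into one piece — 1 connected region; the cylinder at (11.5, 6): section is a regular 32-gon, circumradius r=4; Keeping only the common overlap: the r=4 cylinder at (11.5, 6) lies inside that combined region, so the common part is the r=4 cylinder at (11.5, 6) itself — 1 connected region; (rotated 70° about Z; rotation is an isometry so areas/perimeters/island counts are preserved). The result has 1 disconnected region.

1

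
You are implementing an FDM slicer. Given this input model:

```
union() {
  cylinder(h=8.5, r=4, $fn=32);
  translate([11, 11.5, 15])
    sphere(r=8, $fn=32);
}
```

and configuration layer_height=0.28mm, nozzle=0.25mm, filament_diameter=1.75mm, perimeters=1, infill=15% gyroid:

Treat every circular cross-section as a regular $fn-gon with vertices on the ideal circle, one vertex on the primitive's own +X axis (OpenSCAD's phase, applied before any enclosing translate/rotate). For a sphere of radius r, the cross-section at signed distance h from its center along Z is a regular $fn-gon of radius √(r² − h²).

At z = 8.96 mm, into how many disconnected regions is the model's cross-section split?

At z = 8.96 mm: the cylinder is not intersected at this z (z outside [0, 8.5]); the sphere at (11, 11.5): section is a regular 32-gon, circumradius = √(r²−h²) = √(8²−6.04²) = 5.246; Taking the union: only the r=8 sphere at (11, 11.5) is present, so the union is just that shape — 1 connected region. The result has 1 disconnected region.

1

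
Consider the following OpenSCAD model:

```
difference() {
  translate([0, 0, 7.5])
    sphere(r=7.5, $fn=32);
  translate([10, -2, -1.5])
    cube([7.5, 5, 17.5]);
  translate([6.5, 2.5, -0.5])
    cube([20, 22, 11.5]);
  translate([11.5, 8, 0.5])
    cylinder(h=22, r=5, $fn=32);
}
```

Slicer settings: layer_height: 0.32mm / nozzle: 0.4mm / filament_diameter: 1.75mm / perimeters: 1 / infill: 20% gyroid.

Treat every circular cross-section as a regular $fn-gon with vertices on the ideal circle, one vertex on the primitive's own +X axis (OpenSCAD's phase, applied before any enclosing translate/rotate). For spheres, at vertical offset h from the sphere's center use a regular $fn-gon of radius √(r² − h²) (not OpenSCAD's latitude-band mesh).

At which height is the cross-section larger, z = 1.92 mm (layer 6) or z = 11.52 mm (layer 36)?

layer 36 (z = 11.52 mm)

Layer 6 (z = 1.92): the sphere: section is a regular 32-gon, circumradius = √(r²−h²) = √(7.5²−5.58²) = 5.011 (area = (32/2)·5.011²·sin(360°/32) = 78.39 mm²); the cube at (10, -2) is present — its section is the full 7.5×5 rectangle (area 37.50 mm²); the cube at (6.5, 2.5) is present — its section is the full 20×22 rectangle (area 440.00 mm²); the cylinder at (11.5, 8): section is a regular 32-gon, circumradius r=5 (area = (32/2)·5.000²·sin(360°/32) = 78.04 mm²); Subtracting the remaining from the first: starting from the r=7.5 sphere (78.39 mm²), the 7.5×5 cube at (10, -2) misses the remaining region (no effect); the 20×22 cube at (6.5, 2.5) misses the remaining region (no effect); the r=5 cylinder at (11.5, 8) misses the remaining region (no effect) — area = 78.39 mm². So its area = 78.39 mm². Layer 36 (z = 11.52): the sphere: section is a regular 32-gon, circumradius = √(r²−h²) = √(7.5²−4.02²) = 6.332 (area = (32/2)·6.332²·sin(360°/32) = 125.14 mm²); the cube at (10, -2) (footprint 7.5×5) is included at this height (area 37.50 mm²); the cube at (6.5, 2.5) does not reach this height (z outside [-0.5, 11]); the cylinder at (11.5, 8): section is a regular 32-gon, circumradius r=5 (area = (32/2)·5.000²·sin(360°/32) = 78.04 mm²); Subtracting the remaining from the first: starting from the r=7.5 sphere (125.14 mm²), the 7.5×5 cube at (10, -2) misses the remaining region (no effect); the r=5 cylinder at (11.5, 8) misses the remaining region (no effect) — area = 125.14 mm². So its area = 125.14 mm². Layer 36 is larger (125.14 vs 78.39 mm²).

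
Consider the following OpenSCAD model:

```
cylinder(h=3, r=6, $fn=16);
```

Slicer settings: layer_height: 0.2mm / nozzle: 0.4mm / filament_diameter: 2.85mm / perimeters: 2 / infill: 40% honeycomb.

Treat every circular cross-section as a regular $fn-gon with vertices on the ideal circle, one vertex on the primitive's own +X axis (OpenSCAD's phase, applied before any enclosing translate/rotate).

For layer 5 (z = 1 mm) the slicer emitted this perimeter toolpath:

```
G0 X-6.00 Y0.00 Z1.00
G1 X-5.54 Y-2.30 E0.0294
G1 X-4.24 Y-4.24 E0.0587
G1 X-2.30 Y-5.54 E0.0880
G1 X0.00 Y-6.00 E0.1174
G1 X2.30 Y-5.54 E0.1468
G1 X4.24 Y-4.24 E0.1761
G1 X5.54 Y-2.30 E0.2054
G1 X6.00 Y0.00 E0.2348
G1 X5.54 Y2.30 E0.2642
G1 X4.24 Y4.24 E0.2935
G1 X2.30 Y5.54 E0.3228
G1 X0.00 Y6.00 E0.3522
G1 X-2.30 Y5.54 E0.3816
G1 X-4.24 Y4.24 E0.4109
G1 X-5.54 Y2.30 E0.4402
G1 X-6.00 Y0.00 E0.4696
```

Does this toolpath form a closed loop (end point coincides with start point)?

yes

Start point (G0): (-6.00, 0.00). End point (last G1): the path returns to the start — closed.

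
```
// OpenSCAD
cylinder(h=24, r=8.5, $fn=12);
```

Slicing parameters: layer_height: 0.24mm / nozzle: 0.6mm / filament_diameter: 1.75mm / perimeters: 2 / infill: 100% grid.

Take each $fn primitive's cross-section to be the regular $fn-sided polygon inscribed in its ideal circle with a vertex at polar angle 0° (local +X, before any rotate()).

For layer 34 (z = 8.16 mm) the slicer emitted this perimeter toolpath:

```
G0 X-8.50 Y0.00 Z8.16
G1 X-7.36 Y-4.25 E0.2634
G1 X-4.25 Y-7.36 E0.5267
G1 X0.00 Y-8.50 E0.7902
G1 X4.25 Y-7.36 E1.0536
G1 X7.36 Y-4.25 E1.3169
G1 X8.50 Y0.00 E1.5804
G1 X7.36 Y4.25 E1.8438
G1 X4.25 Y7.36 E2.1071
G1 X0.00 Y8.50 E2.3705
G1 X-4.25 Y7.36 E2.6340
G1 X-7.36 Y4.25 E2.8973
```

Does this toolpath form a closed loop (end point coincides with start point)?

no

Start point (G0): (-8.50, 0.00). End point (last G1): the path does not return to the start — open.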